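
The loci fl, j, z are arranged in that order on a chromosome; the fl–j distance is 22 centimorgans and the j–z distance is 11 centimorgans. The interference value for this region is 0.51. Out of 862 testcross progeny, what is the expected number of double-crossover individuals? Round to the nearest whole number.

Map distances give recombination frequencies of 0.220 and 0.110 for the two intervals.
With interference 0.51 (so coincidence = 0.49), expected double-crossover frequency = 0.220 × 0.110 × 0.49 = 0.01186.
Expected number = 0.01186 × 862 = 10.22 ≈ 10.

10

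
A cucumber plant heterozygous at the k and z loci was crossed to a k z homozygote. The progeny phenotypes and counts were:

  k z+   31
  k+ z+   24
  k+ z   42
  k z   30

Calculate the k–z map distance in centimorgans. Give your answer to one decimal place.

The two most frequent classes, k+ z (42) and k z+ (31), are the parental types, so the F1 was k+ z / k z+.
The recombinant classes are k+ z+ and k z: 24 + 30 = 54.
Recombination frequency = 54/127 = 0.4252 ≈ 42.5%, i.e. 42.5 centimorgans.

42.5 centimorgans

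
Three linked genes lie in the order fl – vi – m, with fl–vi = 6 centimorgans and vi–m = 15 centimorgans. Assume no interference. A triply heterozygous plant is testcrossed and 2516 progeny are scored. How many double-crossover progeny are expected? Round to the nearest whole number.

23

Map distances give recombination frequencies of 0.060 and 0.150 for the two intervals.
With no interference, expected double-crossover frequency = 0.060 × 0.150 = 0.00900.
Expected number = 0.00900 × 2516 = 22.64 ≈ 23.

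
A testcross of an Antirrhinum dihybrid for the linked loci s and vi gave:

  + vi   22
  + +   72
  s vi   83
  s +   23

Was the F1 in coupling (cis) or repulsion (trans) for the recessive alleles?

The two most frequent classes are + + (72) and s vi (83); these are the parental (non-recombinant) types.
So the F1 carried + + on one chromosome and s vi on the other — the recessive alleles are on the same chromosome (cis / coupling).

cis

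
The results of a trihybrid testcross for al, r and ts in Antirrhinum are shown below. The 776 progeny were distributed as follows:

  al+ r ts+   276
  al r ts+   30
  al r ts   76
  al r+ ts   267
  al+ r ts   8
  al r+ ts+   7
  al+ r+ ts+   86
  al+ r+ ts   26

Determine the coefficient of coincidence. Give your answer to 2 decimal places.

0.93

The two most frequent reciprocal classes, al r+ ts and al+ r ts+, are the parental types, so the F1 was al r+ ts / al+ r ts+.
The two rarest classes, al r+ ts+ and al+ r ts, are the double crossovers. Comparing them with the parentals, only the ts allele has switched, so ts is the middle locus and the order is al – ts – r.
al–ts: (56 + 15)/776 = 0.0915; ts–r: (162 + 15)/776 = 0.2281.
Expected DCO frequency = 0.0915 × 0.2281 ≈ 0.02087; observed = 15/776 ≈ 0.01933.
Coefficient of coincidence = 0.01933/0.02087 ≈ 0.93.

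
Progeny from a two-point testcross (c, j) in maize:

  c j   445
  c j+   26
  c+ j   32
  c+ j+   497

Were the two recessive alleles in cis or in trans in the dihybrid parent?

The two most frequent classes are c+ j+ (497) and c j (445); these are the parental (non-recombinant) types.
So the F1 carried c+ j+ on one chromosome and c j on the other — the recessive alleles are on the same chromosome (cis / coupling).

cis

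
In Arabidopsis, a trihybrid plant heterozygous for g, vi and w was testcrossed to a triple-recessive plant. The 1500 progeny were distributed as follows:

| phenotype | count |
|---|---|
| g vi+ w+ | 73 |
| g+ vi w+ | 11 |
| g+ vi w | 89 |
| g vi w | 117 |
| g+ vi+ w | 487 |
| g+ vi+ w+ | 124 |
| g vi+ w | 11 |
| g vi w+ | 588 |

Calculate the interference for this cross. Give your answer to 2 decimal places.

The two most frequent reciprocal classes, g vi w+ and g+ vi+ w, are the parental types, so the F1 was g vi w+ / g+ vi+ w.
The two rarest classes, g+ vi w+ and g vi+ w, are the double crossovers. Comparing them with the parentals, only the g allele has switched, so g is the middle locus and the order is vi – g – w.
vi–g: (162 + 22)/1500 = 0.1227; g–w: (241 + 22)/1500 = 0.1753.
Expected DCO frequency = 0.1227 × 0.1753 ≈ 0.02151; observed = 22/1500 ≈ 0.01467.
Coefficient of coincidence = 0.01467/0.02151 ≈ 0.68; interference = 1 − 0.68 = 0.32.

0.32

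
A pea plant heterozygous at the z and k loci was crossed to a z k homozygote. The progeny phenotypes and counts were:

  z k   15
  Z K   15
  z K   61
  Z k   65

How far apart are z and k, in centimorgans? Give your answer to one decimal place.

19.2 centimorgans

The two most frequent classes, Z k (65) and z K (61), are the parental types, so the F1 was Z k / z K.
The recombinant classes are Z K and z k: 15 + 15 = 30.
Recombination frequency = 30/156 = 0.1923 ≈ 19.2%, i.e. 19.2 centimorgans.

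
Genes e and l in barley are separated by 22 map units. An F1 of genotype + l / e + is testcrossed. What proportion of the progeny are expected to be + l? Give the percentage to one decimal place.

A map distance of 22 map units corresponds to a recombination frequency of 0.220.
The F1 is + l / e +, so + l is a parental gamete class with expected frequency (1 − r)/2 = 0.780/2 = 0.3900.
That is 0.3900 = 39.0% of the progeny.

39.0%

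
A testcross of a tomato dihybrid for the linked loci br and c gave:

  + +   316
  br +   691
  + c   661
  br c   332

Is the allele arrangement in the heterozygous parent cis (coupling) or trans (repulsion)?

The two most frequent classes are + c (661) and br + (691); these are the parental (non-recombinant) types.
So the F1 carried + c on one chromosome and br + on the other — the recessive alleles are on opposite chromosomes (trans / repulsion).

trans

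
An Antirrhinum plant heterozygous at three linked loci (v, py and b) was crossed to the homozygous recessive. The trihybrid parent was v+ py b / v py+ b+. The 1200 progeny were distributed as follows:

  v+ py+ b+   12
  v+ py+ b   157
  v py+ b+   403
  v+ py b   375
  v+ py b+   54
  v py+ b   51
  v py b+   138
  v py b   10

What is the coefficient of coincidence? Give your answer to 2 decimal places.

0.66

The two rarest classes, v py b and v+ py+ b+, are the double crossovers. Comparing them with the parentals, only the v allele has switched, so v is the middle locus and the order is py – v – b.
py–v: (295 + 22)/1200 = 0.2642; v–b: (105 + 22)/1200 = 0.1058.
Expected DCO frequency = 0.2642 × 0.1058 ≈ 0.02795; observed = 22/1200 ≈ 0.01833.
Coefficient of coincidence = 0.01833/0.02795 ≈ 0.66.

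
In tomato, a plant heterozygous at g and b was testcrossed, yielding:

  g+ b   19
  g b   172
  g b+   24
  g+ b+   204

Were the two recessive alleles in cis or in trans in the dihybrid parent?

cis

The two most frequent classes are g+ b+ (204) and g b (172); these are the parental (non-recombinant) types.
So the F1 carried g+ b+ on one chromosome and g b on the other — the recessive alleles are on the same chromosome (cis / coupling).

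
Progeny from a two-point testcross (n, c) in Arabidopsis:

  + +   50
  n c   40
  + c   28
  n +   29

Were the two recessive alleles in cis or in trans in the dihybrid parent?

The two most frequent classes are + + (50) and n c (40); these are the parental (non-recombinant) types.
So the F1 carried + + on one chromosome and n c on the other — the recessive alleles are on the same chromosome (cis / coupling).

cis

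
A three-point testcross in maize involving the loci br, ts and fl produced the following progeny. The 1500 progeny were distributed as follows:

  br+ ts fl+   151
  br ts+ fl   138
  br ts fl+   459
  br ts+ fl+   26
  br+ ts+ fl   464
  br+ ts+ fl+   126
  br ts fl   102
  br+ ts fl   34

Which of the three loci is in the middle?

ts

The two most frequent reciprocal classes, br+ ts+ fl and br ts fl+, are the parental types, so the F1 was br+ ts+ fl / br ts fl+.
The two rarest classes, br+ ts fl and br ts+ fl+, are the double crossovers. Comparing them with the parentals, only the ts allele has switched, so ts is the middle locus and the order is fl – ts – br.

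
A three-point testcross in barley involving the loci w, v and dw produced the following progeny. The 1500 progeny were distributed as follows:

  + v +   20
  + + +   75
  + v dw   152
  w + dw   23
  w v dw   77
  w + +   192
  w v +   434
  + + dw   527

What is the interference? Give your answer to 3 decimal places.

The two most frequent reciprocal classes, + + dw and w v +, are the parental types, so the F1 was + + dw / w v +.
The two rarest classes, w + dw and + v +, are the double crossovers. Comparing them with the parentals, only the w allele has switched, so w is the middle locus and the order is dw – w – v.
dw–w: (152 + 43)/1500 = 0.1300; w–v: (344 + 43)/1500 = 0.2580.
Expected DCO frequency = 0.1300 × 0.2580 ≈ 0.03354; observed = 43/1500 ≈ 0.02867.
Coefficient of coincidence = 0.02867/0.03354 ≈ 0.855; interference = 1 − 0.855 = 0.145.

0.145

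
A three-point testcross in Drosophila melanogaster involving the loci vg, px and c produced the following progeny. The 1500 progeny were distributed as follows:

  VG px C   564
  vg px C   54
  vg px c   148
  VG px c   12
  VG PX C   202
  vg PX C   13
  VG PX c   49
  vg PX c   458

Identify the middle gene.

c

The two most frequent reciprocal classes, vg PX c and VG px C, are the parental types, so the F1 was vg PX c / VG px C.
The two rarest classes, vg PX C and VG px c, are the double crossovers. Comparing them with the parentals, only the c allele has switched, so c is the middle locus and the order is vg – c – px.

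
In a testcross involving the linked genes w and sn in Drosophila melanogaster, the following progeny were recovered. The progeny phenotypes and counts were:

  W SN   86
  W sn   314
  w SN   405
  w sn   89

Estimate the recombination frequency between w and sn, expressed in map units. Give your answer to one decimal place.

The two most frequent classes, W sn (314) and w SN (405), are the parental types, so the F1 was W sn / w SN.
The recombinant classes are W SN and w sn: 86 + 89 = 175.
Recombination frequency = 175/894 = 0.1957 ≈ 19.6%, i.e. 19.6 map units.

19.6 map units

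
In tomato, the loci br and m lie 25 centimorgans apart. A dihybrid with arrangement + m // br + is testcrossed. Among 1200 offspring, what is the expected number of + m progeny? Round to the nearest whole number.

450

A map distance of 25 centimorgans corresponds to a recombination frequency of 0.250.
The F1 is + m / br +, so + m is a parental gamete class with expected frequency (1 − r)/2 = 0.750/2 = 0.3750.
Expected number = 0.3750 × 1200 = 450.00 ≈ 450.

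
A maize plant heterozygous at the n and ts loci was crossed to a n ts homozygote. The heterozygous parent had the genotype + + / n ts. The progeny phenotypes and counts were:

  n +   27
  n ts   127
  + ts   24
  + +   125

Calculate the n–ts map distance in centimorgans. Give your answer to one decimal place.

The recombinant classes are + ts and n +: 24 + 27 = 51.
Recombination frequency = 51/303 = 0.1683 ≈ 16.8%, i.e. 16.8 centimorgans.

16.8 centimorgans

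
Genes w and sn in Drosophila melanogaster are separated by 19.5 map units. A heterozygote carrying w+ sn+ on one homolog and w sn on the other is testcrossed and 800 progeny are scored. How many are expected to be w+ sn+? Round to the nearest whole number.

322

A map distance of 19.5 map units corresponds to a recombination frequency of 0.195.
The F1 is w+ sn+ / w sn, so w+ sn+ is a parental gamete class with expected frequency (1 − r)/2 = 0.805/2 = 0.4025.
Expected number = 0.4025 × 800 = 322.00 ≈ 322.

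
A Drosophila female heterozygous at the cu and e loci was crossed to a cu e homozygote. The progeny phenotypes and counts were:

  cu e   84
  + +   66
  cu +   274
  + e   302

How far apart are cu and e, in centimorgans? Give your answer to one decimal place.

The two most frequent classes, + e (302) and cu + (274), are the parental types, so the F1 was + e / cu +.
The recombinant classes are + + and cu e: 66 + 84 = 150.
Recombination frequency = 150/726 = 0.2066 ≈ 20.7%, i.e. 20.7 centimorgans.

20.7 centimorgans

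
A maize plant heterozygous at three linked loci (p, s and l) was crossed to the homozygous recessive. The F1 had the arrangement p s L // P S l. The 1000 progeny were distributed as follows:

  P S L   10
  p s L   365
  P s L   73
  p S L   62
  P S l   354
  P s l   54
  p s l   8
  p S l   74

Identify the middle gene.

The two rarest classes, p s l and P S L, are the double crossovers. Comparing them with the parentals, only the l allele has switched, so l is the middle locus and the order is s – l – p.

l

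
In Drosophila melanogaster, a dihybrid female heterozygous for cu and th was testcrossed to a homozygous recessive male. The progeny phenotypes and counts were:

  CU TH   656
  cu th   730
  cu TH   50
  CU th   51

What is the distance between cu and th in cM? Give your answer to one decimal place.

The two most frequent classes, CU TH (656) and cu th (730), are the parental types, so the F1 was CU TH / cu th.
The recombinant classes are CU th and cu TH: 51 + 50 = 101.
Recombination frequency = 101/1487 = 0.0679 ≈ 6.8%, i.e. 6.8 cM.

6.8 cM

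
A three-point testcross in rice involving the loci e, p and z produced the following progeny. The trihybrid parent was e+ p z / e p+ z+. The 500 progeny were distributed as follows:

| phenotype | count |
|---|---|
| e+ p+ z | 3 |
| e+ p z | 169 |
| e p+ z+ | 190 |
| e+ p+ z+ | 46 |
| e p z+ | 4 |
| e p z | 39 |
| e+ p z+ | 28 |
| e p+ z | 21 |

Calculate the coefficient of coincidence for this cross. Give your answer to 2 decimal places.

0.68

The two rarest classes, e+ p+ z and e p z+, are the double crossovers. Comparing them with the parentals, only the p allele has switched, so p is the middle locus and the order is e – p – z.
e–p: (85 + 7)/500 = 0.1840; p–z: (49 + 7)/500 = 0.1120.
Expected DCO frequency = 0.1840 × 0.1120 ≈ 0.02061; observed = 7/500 ≈ 0.01400.
Coefficient of coincidence = 0.01400/0.02061 ≈ 0.68.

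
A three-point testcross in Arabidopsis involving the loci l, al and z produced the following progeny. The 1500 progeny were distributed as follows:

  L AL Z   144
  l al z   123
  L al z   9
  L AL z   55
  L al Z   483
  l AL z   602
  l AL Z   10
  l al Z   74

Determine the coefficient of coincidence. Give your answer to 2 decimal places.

0.67

The two most frequent reciprocal classes, L al Z and l AL z, are the parental types, so the F1 was L al Z / l AL z.
The two rarest classes, L al z and l AL Z, are the double crossovers. Comparing them with the parentals, only the z allele has switched, so z is the middle locus and the order is l – z – al.
l–z: (129 + 19)/1500 = 0.0987; z–al: (267 + 19)/1500 = 0.1907.
Expected DCO frequency = 0.0987 × 0.1907 ≈ 0.01882; observed = 19/1500 ≈ 0.01267.
Coefficient of coincidence = 0.01267/0.01882 ≈ 0.67.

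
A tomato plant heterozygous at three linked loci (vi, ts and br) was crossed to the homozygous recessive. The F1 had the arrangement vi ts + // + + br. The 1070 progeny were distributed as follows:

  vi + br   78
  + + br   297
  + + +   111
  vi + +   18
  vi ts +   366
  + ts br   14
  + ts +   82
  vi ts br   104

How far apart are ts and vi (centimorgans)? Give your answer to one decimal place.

The two rarest classes, vi + + and + ts br, are the double crossovers. Comparing them with the parentals, only the ts allele has switched, so ts is the middle locus and the order is br – ts – vi.
Crossovers in the ts–vi interval produce the single-crossover classes + ts + and vi + br (82 + 78 = 160) plus the double crossovers (32).
RF(ts–vi) = (160 + 32) / 1070 = 192/1070 = 0.1794 → 17.9 centimorgans.

17.9 centimorgans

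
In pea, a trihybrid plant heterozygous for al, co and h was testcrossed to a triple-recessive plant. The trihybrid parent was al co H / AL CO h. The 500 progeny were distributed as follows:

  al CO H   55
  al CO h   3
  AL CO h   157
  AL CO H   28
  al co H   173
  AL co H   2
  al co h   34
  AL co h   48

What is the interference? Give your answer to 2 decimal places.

The two rarest classes, AL co H and al CO h, are the double crossovers. Comparing them with the parentals, only the al allele has switched, so al is the middle locus and the order is h – al – co.
h–al: (62 + 5)/500 = 0.1340; al–co: (103 + 5)/500 = 0.2160.
Expected DCO frequency = 0.1340 × 0.2160 ≈ 0.02894; observed = 5/500 ≈ 0.01000.
Coefficient of coincidence = 0.01000/0.02894 ≈ 0.35; interference = 1 − 0.35 = 0.65.

0.65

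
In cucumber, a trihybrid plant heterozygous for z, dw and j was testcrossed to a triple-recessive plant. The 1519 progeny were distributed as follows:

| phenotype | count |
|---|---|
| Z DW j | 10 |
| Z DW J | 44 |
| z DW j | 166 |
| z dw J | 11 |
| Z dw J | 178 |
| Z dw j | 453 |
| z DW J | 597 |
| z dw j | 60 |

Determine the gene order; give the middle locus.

The two most frequent reciprocal classes, Z dw j and z DW J, are the parental types, so the F1 was Z dw j / z DW J.
The two rarest classes, Z DW j and z dw J, are the double crossovers. Comparing them with the parentals, only the dw allele has switched, so dw is the middle locus and the order is j – dw – z.

dw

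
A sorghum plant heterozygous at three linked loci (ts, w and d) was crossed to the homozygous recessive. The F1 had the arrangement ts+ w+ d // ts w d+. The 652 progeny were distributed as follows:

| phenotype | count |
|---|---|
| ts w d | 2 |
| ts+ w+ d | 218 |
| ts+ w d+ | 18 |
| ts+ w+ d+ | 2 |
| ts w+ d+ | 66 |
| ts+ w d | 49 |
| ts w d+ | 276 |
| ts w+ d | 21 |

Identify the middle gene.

The two rarest classes, ts+ w+ d+ and ts w d, are the double crossovers. Comparing them with the parentals, only the d allele has switched, so d is the middle locus and the order is w – d – ts.

d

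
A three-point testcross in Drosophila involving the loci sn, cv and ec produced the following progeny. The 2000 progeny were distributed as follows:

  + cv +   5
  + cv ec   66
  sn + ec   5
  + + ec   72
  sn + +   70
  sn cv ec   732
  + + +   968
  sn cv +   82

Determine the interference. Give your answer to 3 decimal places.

The two most frequent reciprocal classes, sn cv ec and + + +, are the parental types, so the F1 was sn cv ec / + + +.
The two rarest classes, sn + ec and + cv +, are the double crossovers. Comparing them with the parentals, only the cv allele has switched, so cv is the middle locus and the order is sn – cv – ec.
sn–cv: (136 + 10)/2000 = 0.0730; cv–ec: (154 + 10)/2000 = 0.0820.
Expected DCO frequency = 0.0730 × 0.0820 ≈ 0.00599; observed = 10/2000 ≈ 0.00500.
Coefficient of coincidence = 0.00500/0.00599 ≈ 0.835; interference = 1 − 0.835 = 0.165.

0.165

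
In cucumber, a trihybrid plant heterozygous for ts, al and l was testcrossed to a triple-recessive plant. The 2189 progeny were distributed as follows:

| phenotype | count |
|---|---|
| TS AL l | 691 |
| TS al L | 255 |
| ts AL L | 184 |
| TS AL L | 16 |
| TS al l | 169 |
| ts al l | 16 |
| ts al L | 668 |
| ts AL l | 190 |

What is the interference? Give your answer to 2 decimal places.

0.62

The two most frequent reciprocal classes, ts al L and TS AL l, are the parental types, so the F1 was ts al L / TS AL l.
The two rarest classes, ts al l and TS AL L, are the double crossovers. Comparing them with the parentals, only the l allele has switched, so l is the middle locus and the order is al – l – ts.
al–l: (353 + 32)/2189 = 0.1759; l–ts: (445 + 32)/2189 = 0.2179.
Expected DCO frequency = 0.1759 × 0.2179 ≈ 0.03833; observed = 32/2189 ≈ 0.01462.
Coefficient of coincidence = 0.01462/0.03833 ≈ 0.38; interference = 1 − 0.38 = 0.62.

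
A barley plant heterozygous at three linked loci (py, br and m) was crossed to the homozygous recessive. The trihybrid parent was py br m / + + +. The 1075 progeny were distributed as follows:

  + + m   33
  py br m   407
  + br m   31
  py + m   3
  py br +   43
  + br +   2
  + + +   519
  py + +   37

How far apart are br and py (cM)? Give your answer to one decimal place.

6.8 cM

The two rarest classes, py + m and + br +, are the double crossovers. Comparing them with the parentals, only the br allele has switched, so br is the middle locus and the order is m – br – py.
Crossovers in the br–py interval produce the single-crossover classes + br m and py + + (31 + 37 = 68) plus the double crossovers (5).
RF(br–py) = (68 + 5) / 1075 = 73/1075 = 0.0679 → 6.8 cM.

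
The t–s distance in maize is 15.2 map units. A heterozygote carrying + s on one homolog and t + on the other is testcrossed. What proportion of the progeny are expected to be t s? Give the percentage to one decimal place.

A map distance of 15.2 map units corresponds to a recombination frequency of 0.152.
The F1 is + s / t +, so t s is a recombinant gamete class with expected frequency r/2 = 0.152/2 = 0.0760.
That is 0.0760 = 7.6% of the progeny.

7.6%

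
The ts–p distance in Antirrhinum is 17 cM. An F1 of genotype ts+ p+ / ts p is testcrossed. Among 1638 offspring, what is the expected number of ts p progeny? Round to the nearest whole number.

A map distance of 17 cM corresponds to a recombination frequency of 0.170.
The F1 is ts+ p+ / ts p, so ts p is a parental gamete class with expected frequency (1 − r)/2 = 0.830/2 = 0.4150.
Expected number = 0.4150 × 1638 = 679.77 ≈ 680.

680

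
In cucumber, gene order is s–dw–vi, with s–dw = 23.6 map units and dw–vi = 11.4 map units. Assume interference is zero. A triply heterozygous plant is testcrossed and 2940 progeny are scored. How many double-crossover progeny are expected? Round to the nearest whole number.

79

Map distances give recombination frequencies of 0.236 and 0.114 for the two intervals.
With no interference, expected double-crossover frequency = 0.236 × 0.114 = 0.02690.
Expected number = 0.02690 × 2940 = 79.10 ≈ 79.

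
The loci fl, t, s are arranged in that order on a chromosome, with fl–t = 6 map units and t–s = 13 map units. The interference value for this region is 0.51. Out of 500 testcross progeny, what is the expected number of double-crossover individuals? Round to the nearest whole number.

Map distances give recombination frequencies of 0.060 and 0.130 for the two intervals.
With interference 0.51 (so coincidence = 0.49), expected double-crossover frequency = 0.060 × 0.130 × 0.49 = 0.00382.
Expected number = 0.00382 × 500 = 1.91 ≈ 2.

2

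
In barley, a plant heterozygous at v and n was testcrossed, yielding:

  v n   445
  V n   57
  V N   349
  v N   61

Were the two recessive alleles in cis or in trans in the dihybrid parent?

cis

The two most frequent classes are V N (349) and v n (445); these are the parental (non-recombinant) types.
So the F1 carried V N on one chromosome and v n on the other — the recessive alleles are on the same chromosome (cis / coupling).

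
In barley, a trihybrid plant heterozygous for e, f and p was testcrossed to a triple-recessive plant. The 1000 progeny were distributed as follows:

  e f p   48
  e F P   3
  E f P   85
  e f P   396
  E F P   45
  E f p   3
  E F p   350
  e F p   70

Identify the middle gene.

f

The two most frequent reciprocal classes, E F p and e f P, are the parental types, so the F1 was E F p / e f P.
The two rarest classes, E f p and e F P, are the double crossovers. Comparing them with the parentals, only the f allele has switched, so f is the middle locus and the order is e – f – p.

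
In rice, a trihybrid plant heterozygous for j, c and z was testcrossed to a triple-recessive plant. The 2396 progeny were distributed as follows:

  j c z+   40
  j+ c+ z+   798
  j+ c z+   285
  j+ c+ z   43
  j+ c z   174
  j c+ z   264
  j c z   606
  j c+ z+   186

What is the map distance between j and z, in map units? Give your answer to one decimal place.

18.5 map units

The two most frequent reciprocal classes, j+ c+ z+ and j c z, are the parental types, so the F1 was j+ c+ z+ / j c z.
The two rarest classes, j+ c+ z and j c z+, are the double crossovers. Comparing them with the parentals, only the z allele has switched, so z is the middle locus and the order is c – z – j.
Crossovers in the z–j interval produce the single-crossover classes j c+ z+ and j+ c z (186 + 174 = 360) plus the double crossovers (83).
RF(z–j) = (360 + 83) / 2396 = 443/2396 = 0.1849 → 18.5 map units.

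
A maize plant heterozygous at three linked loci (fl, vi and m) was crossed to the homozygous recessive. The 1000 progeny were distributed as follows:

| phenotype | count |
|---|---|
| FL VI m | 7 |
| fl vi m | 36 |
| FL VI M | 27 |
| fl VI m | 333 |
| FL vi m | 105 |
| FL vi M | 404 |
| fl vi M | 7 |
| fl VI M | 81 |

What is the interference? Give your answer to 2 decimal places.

0.09

The two most frequent reciprocal classes, FL vi M and fl VI m, are the parental types, so the F1 was FL vi M / fl VI m.
The two rarest classes, fl vi M and FL VI m, are the double crossovers. Comparing them with the parentals, only the fl allele has switched, so fl is the middle locus and the order is m – fl – vi.
m–fl: (186 + 14)/1000 = 0.2000; fl–vi: (63 + 14)/1000 = 0.0770.
Expected DCO frequency = 0.2000 × 0.0770 ≈ 0.01540; observed = 14/1000 ≈ 0.01400.
Coefficient of coincidence = 0.01400/0.01540 ≈ 0.91; interference = 1 − 0.91 = 0.09.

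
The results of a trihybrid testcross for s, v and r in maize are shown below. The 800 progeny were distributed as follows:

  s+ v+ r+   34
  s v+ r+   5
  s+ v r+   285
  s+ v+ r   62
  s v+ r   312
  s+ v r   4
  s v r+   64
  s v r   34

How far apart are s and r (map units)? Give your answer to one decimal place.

The two most frequent reciprocal classes, s v+ r and s+ v r+, are the parental types, so the F1 was s v+ r / s+ v r+.
The two rarest classes, s v+ r+ and s+ v r, are the double crossovers. Comparing them with the parentals, only the r allele has switched, so r is the middle locus and the order is s – r – v.
Crossovers in the s–r interval produce the single-crossover classes s+ v+ r and s v r+ (62 + 64 = 126) plus the double crossovers (9).
RF(s–r) = (126 + 9) / 800 = 135/800 = 0.1688 → 16.9 map units.

16.9 map units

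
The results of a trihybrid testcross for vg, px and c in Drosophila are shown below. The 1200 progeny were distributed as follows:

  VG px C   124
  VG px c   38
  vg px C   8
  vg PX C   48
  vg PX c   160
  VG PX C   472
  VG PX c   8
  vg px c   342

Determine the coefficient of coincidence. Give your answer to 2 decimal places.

0.63

The two most frequent reciprocal classes, vg px c and VG PX C, are the parental types, so the F1 was vg px c / VG PX C.
The two rarest classes, vg px C and VG PX c, are the double crossovers. Comparing them with the parentals, only the c allele has switched, so c is the middle locus and the order is vg – c – px.
vg–c: (86 + 16)/1200 = 0.0850; c–px: (284 + 16)/1200 = 0.2500.
Expected DCO frequency = 0.0850 × 0.2500 ≈ 0.02125; observed = 16/1200 ≈ 0.01333.
Coefficient of coincidence = 0.01333/0.02125 ≈ 0.63.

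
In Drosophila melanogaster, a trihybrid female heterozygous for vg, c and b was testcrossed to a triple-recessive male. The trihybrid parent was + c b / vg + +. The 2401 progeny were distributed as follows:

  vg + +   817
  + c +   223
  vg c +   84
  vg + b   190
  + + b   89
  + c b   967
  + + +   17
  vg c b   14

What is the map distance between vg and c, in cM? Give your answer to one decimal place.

8.5 cM

The two rarest classes, vg c b and + + +, are the double crossovers. Comparing them with the parentals, only the vg allele has switched, so vg is the middle locus and the order is b – vg – c.
Crossovers in the vg–c interval produce the single-crossover classes + + b and vg c + (89 + 84 = 173) plus the double crossovers (31).
RF(vg–c) = (173 + 31) / 2401 = 204/2401 = 0.0850 → 8.5 cM.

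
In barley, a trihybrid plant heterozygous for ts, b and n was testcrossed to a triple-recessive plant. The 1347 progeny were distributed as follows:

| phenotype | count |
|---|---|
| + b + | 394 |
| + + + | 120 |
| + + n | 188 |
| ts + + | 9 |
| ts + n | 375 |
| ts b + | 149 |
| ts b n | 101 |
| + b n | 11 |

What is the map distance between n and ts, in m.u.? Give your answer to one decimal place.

The two most frequent reciprocal classes, ts + n and + b +, are the parental types, so the F1 was ts + n / + b +.
The two rarest classes, ts + + and + b n, are the double crossovers. Comparing them with the parentals, only the n allele has switched, so n is the middle locus and the order is ts – n – b.
Crossovers in the ts–n interval produce the single-crossover classes + + n and ts b + (188 + 149 = 337) plus the double crossovers (20).
RF(ts–n) = (337 + 20) / 1347 = 357/1347 = 0.2650 → 26.5 m.u.

26.5 m.u.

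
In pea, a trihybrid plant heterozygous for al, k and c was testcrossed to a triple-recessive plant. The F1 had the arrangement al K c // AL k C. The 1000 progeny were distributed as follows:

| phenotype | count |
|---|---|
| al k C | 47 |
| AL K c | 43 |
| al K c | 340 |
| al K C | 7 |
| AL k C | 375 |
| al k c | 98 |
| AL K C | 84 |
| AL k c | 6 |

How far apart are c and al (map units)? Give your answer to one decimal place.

The two rarest classes, al K C and AL k c, are the double crossovers. Comparing them with the parentals, only the c allele has switched, so c is the middle locus and the order is al – c – k.
Crossovers in the al–c interval produce the single-crossover classes AL K c and al k C (43 + 47 = 90) plus the double crossovers (13).
RF(al–c) = (90 + 13) / 1000 = 103/1000 = 0.1030 → 10.3 map units.

10.3 map units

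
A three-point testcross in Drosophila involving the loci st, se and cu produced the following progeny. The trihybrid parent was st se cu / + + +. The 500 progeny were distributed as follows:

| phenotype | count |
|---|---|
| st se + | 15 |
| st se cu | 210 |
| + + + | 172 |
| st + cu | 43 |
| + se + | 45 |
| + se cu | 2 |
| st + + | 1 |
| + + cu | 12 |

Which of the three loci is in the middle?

st

The two rarest classes, + se cu and st + +, are the double crossovers. Comparing them with the parentals, only the st allele has switched, so st is the middle locus and the order is cu – st – se.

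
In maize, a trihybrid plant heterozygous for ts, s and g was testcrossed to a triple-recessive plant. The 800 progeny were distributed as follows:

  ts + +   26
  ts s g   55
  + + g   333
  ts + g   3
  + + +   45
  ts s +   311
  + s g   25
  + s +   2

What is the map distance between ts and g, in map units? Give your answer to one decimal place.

13.1 map units

The two most frequent reciprocal classes, ts s + and + + g, are the parental types, so the F1 was ts s + / + + g.
The two rarest classes, + s + and ts + g, are the double crossovers. Comparing them with the parentals, only the ts allele has switched, so ts is the middle locus and the order is s – ts – g.
Crossovers in the ts–g interval produce the single-crossover classes ts s g and + + + (55 + 45 = 100) plus the double crossovers (5).
RF(ts–g) = (100 + 5) / 800 = 105/800 = 0.1313 → 13.1 map units.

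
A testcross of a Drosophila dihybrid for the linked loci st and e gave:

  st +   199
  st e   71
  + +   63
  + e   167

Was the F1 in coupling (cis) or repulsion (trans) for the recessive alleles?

trans

The two most frequent classes are + e (167) and st + (199); these are the parental (non-recombinant) types.
So the F1 carried + e on one chromosome and st + on the other — the recessive alleles are on opposite chromosomes (trans / repulsion).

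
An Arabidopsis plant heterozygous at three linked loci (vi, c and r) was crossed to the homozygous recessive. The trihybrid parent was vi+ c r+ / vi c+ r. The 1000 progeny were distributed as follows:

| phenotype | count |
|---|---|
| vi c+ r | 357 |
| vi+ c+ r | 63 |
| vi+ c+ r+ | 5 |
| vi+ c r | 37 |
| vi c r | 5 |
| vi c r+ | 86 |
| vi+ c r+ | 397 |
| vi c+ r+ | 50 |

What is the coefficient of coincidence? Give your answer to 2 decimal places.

The two rarest classes, vi+ c+ r+ and vi c r, are the double crossovers. Comparing them with the parentals, only the c allele has switched, so c is the middle locus and the order is r – c – vi.
r–c: (87 + 10)/1000 = 0.0970; c–vi: (149 + 10)/1000 = 0.1590.
Expected DCO frequency = 0.0970 × 0.1590 ≈ 0.01542; observed = 10/1000 ≈ 0.01000.
Coefficient of coincidence = 0.01000/0.01542 ≈ 0.65.

0.65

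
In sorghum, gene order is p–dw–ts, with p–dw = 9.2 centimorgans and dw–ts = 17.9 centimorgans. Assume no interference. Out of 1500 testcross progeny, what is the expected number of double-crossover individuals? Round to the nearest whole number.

25

Map distances give recombination frequencies of 0.092 and 0.179 for the two intervals.
With no interference, expected double-crossover frequency = 0.092 × 0.179 = 0.01647.
Expected number = 0.01647 × 1500 = 24.70 ≈ 25.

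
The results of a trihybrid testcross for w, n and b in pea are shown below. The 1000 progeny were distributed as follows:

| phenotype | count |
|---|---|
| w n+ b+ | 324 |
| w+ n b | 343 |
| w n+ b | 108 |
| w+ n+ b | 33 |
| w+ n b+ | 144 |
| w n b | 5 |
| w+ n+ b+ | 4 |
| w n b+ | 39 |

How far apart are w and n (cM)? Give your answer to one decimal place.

The two most frequent reciprocal classes, w n+ b+ and w+ n b, are the parental types, so the F1 was w n+ b+ / w+ n b.
The two rarest classes, w+ n+ b+ and w n b, are the double crossovers. Comparing them with the parentals, only the w allele has switched, so w is the middle locus and the order is b – w – n.
Crossovers in the w–n interval produce the single-crossover classes w n b+ and w+ n+ b (39 + 33 = 72) plus the double crossovers (9).
RF(w–n) = (72 + 9) / 1000 = 81/1000 = 0.0810 → 8.1 cM.

8.1 cM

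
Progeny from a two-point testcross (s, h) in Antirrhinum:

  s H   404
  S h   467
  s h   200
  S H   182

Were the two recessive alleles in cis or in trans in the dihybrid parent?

The two most frequent classes are S h (467) and s H (404); these are the parental (non-recombinant) types.
So the F1 carried S h on one chromosome and s H on the other — the recessive alleles are on opposite chromosomes (trans / repulsion).

trans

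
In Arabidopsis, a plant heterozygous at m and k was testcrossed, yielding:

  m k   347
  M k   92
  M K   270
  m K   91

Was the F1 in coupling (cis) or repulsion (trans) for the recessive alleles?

cis

The two most frequent classes are M K (270) and m k (347); these are the parental (non-recombinant) types.
So the F1 carried M K on one chromosome and m k on the other — the recessive alleles are on the same chromosome (cis / coupling).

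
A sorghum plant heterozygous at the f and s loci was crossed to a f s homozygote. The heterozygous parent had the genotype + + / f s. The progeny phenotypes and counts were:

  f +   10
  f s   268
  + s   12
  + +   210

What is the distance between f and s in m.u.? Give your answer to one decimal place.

The recombinant classes are + s and f +: 12 + 10 = 22.
Recombination frequency = 22/500 = 0.0440 ≈ 4.4%, i.e. 4.4 m.u.

4.4 m.u.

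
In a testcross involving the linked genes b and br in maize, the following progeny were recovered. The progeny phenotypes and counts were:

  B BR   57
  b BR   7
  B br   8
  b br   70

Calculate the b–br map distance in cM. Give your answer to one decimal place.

10.6 cM

The two most frequent classes, B BR (57) and b br (70), are the parental types, so the F1 was B BR / b br.
The recombinant classes are B br and b BR: 8 + 7 = 15.
Recombination frequency = 15/142 = 0.1056 ≈ 10.6%, i.e. 10.6 cM.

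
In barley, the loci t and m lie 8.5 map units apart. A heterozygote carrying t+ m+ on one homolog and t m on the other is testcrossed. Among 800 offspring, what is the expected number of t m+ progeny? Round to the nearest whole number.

A map distance of 8.5 map units corresponds to a recombination frequency of 0.085.
The F1 is t+ m+ / t m, so t m+ is a recombinant gamete class with expected frequency r/2 = 0.085/2 = 0.0425.
Expected number = 0.0425 × 800 = 34.00 ≈ 34.

34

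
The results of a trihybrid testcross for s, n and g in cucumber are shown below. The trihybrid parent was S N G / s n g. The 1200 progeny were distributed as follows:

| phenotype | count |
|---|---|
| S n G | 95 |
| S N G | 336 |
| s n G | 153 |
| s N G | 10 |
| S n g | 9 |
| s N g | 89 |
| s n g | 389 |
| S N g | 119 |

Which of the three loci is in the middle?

The two rarest classes, s N G and S n g, are the double crossovers. Comparing them with the parentals, only the s allele has switched, so s is the middle locus and the order is n – s – g.

s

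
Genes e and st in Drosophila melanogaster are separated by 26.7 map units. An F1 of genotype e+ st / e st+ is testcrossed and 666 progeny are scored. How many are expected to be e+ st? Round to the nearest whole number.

A map distance of 26.7 map units corresponds to a recombination frequency of 0.267.
The F1 is e+ st / e st+, so e+ st is a parental gamete class with expected frequency (1 − r)/2 = 0.733/2 = 0.3665.
Expected number = 0.3665 × 666 = 244.09 ≈ 244.

244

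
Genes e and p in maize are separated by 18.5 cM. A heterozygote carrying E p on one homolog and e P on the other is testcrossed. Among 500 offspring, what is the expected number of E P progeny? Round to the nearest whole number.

46

A map distance of 18.5 cM corresponds to a recombination frequency of 0.185.
The F1 is E p / e P, so E P is a recombinant gamete class with expected frequency r/2 = 0.185/2 = 0.0925.
Expected number = 0.0925 × 500 = 46.25 ≈ 46.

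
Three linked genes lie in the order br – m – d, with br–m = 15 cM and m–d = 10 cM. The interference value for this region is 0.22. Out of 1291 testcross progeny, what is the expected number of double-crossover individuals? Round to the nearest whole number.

15

Map distances give recombination frequencies of 0.150 and 0.100 for the two intervals.
With interference 0.22 (so coincidence = 0.78), expected double-crossover frequency = 0.150 × 0.100 × 0.78 = 0.01170.
Expected number = 0.01170 × 1291 = 15.10 ≈ 15.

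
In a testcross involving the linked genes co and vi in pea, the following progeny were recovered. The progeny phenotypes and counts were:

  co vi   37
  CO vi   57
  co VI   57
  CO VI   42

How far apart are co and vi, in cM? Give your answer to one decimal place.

40.9 cM

The two most frequent classes, CO vi (57) and co VI (57), are the parental types, so the F1 was CO vi / co VI.
The recombinant classes are CO VI and co vi: 42 + 37 = 79.
Recombination frequency = 79/193 = 0.4093 ≈ 40.9%, i.e. 40.9 cM.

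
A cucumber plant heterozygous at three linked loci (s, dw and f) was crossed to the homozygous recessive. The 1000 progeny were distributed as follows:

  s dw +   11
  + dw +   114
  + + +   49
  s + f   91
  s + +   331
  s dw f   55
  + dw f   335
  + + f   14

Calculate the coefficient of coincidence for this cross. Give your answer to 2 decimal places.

The two most frequent reciprocal classes, + dw f and s + +, are the parental types, so the F1 was + dw f / s + +.
The two rarest classes, + + f and s dw +, are the double crossovers. Comparing them with the parentals, only the dw allele has switched, so dw is the middle locus and the order is s – dw – f.
s–dw: (104 + 25)/1000 = 0.1290; dw–f: (205 + 25)/1000 = 0.2300.
Expected DCO frequency = 0.1290 × 0.2300 ≈ 0.02967; observed = 25/1000 ≈ 0.02500.
Coefficient of coincidence = 0.02500/0.02967 ≈ 0.84.

0.84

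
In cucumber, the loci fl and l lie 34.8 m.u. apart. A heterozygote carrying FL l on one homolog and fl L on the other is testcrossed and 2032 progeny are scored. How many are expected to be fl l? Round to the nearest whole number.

A map distance of 34.8 m.u. corresponds to a recombination frequency of 0.348.
The F1 is FL l / fl L, so fl l is a recombinant gamete class with expected frequency r/2 = 0.348/2 = 0.1740.
Expected number = 0.1740 × 2032 = 353.57 ≈ 354.

354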